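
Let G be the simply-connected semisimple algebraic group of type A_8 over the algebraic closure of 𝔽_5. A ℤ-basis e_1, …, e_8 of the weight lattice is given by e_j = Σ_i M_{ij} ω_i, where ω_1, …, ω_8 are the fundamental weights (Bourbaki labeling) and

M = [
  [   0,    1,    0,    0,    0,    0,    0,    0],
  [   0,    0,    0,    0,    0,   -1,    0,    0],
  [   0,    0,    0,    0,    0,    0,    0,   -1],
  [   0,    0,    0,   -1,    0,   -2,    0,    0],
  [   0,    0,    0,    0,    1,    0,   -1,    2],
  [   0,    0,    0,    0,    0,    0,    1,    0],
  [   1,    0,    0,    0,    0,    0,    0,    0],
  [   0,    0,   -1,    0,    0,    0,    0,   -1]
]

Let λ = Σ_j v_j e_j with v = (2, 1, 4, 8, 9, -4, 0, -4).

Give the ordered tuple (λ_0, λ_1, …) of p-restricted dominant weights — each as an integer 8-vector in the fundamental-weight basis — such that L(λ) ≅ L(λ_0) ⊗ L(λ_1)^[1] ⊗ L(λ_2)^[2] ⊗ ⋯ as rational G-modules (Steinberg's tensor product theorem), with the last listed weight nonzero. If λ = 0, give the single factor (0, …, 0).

((1, 4, 4, 0, 1, 0, 2, 0),)

ω-coordinates c = M·v, v = (2, 1, 4, 8, 9, -4, 0, -4):
  c_1 = 0*2 + 1*1 + 0*4 + 0*8 + 0*9 + 0*-4 + 0*0 + 0*-4 = 1
  c_2 = 0*2 + 0*1 + 0*4 + 0*8 + 0*9 + -1*-4 + 0*0 + 0*-4 = 4
  c_3 = 0*2 + 0*1 + 0*4 + 0*8 + 0*9 + 0*-4 + 0*0 + -1*-4 = 4
  c_4 = 0*2 + 0*1 + 0*4 + -1*8 + 0*9 + -2*-4 + 0*0 + 0*-4 = 0
  c_5 = 0*2 + 0*1 + 0*4 + 0*8 + 1*9 + 0*-4 + -1*0 + 2*-4 = 1
  c_6 = 0*2 + 0*1 + 0*4 + 0*8 + 0*9 + 0*-4 + 1*0 + 0*-4 = 0
  c_7 = 1*2 + 0*1 + 0*4 + 0*8 + 0*9 + 0*-4 + 0*0 + 0*-4 = 2
  c_8 = 0*2 + 0*1 + -1*4 + 0*8 + 0*9 + 0*-4 + 0*0 + -1*-4 = 0
Writing each c_i in base p = 5:
  c_1 = 1 = 1·5^0
  c_2 = 4 = 4·5^0
  c_3 = 4 = 4·5^0
  c_4 = 0
  c_5 = 1 = 1·5^0
  c_6 = 0
  c_7 = 2 = 2·5^0
  c_8 = 0
p-restricted factor λ_0 = (1, 4, 4, 0, 1, 0, 2, 0)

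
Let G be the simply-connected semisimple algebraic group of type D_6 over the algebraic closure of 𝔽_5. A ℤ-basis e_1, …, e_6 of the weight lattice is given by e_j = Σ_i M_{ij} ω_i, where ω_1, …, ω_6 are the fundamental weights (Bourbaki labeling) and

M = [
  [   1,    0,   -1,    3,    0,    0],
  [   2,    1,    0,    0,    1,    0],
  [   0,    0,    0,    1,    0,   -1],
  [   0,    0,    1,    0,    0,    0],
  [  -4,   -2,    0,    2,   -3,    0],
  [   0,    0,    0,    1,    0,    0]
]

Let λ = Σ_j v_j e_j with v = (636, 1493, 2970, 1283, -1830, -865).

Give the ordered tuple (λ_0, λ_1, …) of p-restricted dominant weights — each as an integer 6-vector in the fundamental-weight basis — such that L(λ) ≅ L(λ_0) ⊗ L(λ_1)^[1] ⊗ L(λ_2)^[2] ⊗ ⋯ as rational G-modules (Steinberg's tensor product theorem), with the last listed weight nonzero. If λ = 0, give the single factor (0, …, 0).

Compute c_i = Σ_j M_{ij} v_j with v = (636, 1493, 2970, 1283, -1830, -865):
  c_1 = (1)·(636) + (0)·(1493) + (-1)·(2970) + (3)·(1283) + (0)·(-1830) + (0)·(-865) = 1515
  c_2 = (2)·(636) + (1)·(1493) + (0)·(2970) + (0)·(1283) + (1)·(-1830) + (0)·(-865) = 935
  c_3 = (0)·(636) + (0)·(1493) + (0)·(2970) + (1)·(1283) + (0)·(-1830) + (-1)·(-865) = 2148
  c_4 = (0)·(636) + (0)·(1493) + (1)·(2970) + (0)·(1283) + (0)·(-1830) + (0)·(-865) = 2970
  c_5 = (-4)·(636) + (-2)·(1493) + (0)·(2970) + (2)·(1283) + (-3)·(-1830) + (0)·(-865) = 2526
  c_6 = (0)·(636) + (0)·(1493) + (0)·(2970) + (1)·(1283) + (0)·(-1830) + (0)·(-865) = 1283
Expand coordinatewise in base 5:
  c_1 = 1515 = 0·5^0 + 3·5^1 + 0·5^2 + 2·5^3 + 2·5^4
  c_2 = 935 = 0·5^0 + 2·5^1 + 2·5^2 + 2·5^3 + 1·5^4
  c_3 = 2148 = 3·5^0 + 4·5^1 + 0·5^2 + 2·5^3 + 3·5^4
  c_4 = 2970 = 0·5^0 + 4·5^1 + 3·5^2 + 3·5^3 + 4·5^4
  c_5 = 2526 = 1·5^0 + 0·5^1 + 1·5^2 + 0·5^3 + 4·5^4
  c_6 = 1283 = 3·5^0 + 1·5^1 + 1·5^2 + 0·5^3 + 2·5^4
Factor λ_0 = (0, 0, 3, 0, 1, 3)
Factor λ_1 = (3, 2, 4, 4, 0, 1)
Factor λ_2 = (0, 2, 0, 3, 1, 1)
Factor λ_3 = (2, 2, 2, 3, 0, 0)
Factor λ_4 = (2, 1, 3, 4, 4, 2)

((0, 0, 3, 0, 1, 3), (3, 2, 4, 4, 0, 1), (0, 2, 0, 3, 1, 1), (2, 2, 2, 3, 0, 0), (2, 1, 3, 4, 4, 2))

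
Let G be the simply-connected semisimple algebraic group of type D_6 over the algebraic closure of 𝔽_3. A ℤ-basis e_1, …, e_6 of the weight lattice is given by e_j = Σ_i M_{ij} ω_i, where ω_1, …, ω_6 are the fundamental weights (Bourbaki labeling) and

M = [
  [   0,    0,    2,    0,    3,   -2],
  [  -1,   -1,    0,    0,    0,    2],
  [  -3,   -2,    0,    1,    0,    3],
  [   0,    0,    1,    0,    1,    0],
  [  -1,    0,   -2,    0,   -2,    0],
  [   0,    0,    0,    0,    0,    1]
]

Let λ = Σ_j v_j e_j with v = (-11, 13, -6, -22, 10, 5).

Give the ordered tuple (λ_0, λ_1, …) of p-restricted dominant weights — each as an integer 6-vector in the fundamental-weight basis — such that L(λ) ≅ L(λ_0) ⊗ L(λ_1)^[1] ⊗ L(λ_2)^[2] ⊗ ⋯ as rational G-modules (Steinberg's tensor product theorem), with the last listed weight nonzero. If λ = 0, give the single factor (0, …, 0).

((2, 2, 0, 1, 0, 2), (2, 2, 0, 1, 1, 1))

ω-coordinates c = M·v, v = (-11, 13, -6, -22, 10, 5):
  c_1 = (0)·(-11) + 0·13 + (2)·(-6) + (0)·(-22) + 3·10 + (-2)·(5) = 8
  c_2 = (-1)·(-11) + (-1)·(13) + (0)·(-6) + (0)·(-22) + 0·10 + 2·5 = 8
  c_3 = (-3)·(-11) + (-2)·(13) + (0)·(-6) + (1)·(-22) + 0·10 + 3·5 = 0
  c_4 = (0)·(-11) + 0·13 + (1)·(-6) + (0)·(-22) + 1·10 + 0·5 = 4
  c_5 = (-1)·(-11) + 0·13 + (-2)·(-6) + (0)·(-22) + (-2)·(10) + 0·5 = 3
  c_6 = (0)·(-11) + 0·13 + (0)·(-6) + (0)·(-22) + 0·10 + 1·5 = 5
p = 3; digits c_i = Σ_j d_{ij}·3^j, 0 ≤ d_{ij} < 3:
  c_1 = 8 = 2·3^0 + 2·3^1
  c_2 = 8 = 2·3^0 + 2·3^1
  c_3 = 0
  c_4 = 4 = 1·3^0 + 1·3^1
  c_5 = 3 = 0·3^0 + 1·3^1
  c_6 = 5 = 2·3^0 + 1·3^1
λ_0 = (2, 2, 0, 1, 0, 2)
λ_1 = (2, 2, 0, 1, 1, 1)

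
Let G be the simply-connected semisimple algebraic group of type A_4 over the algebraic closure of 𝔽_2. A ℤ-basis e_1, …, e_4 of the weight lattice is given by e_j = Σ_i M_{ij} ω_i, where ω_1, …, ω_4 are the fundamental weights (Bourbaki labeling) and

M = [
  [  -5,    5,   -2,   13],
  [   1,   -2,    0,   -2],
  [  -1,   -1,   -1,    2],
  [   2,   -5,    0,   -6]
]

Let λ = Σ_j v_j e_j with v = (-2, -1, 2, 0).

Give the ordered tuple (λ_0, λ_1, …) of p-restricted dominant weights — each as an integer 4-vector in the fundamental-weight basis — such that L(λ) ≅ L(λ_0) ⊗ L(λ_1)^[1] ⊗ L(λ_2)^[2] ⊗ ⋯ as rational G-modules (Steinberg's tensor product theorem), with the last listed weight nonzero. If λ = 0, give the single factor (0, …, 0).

Compute c_i = Σ_j M_{ij} v_j with v = (-2, -1, 2, 0):
  c_1 = -5*-2 + 5*-1 + -2*2 + 13*0 = 1
  c_2 = 1*-2 + -2*-1 + 0*2 + -2*0 = 0
  c_3 = -1*-2 + -1*-1 + -1*2 + 2*0 = 1
  c_4 = 2*-2 + -5*-1 + 0*2 + -6*0 = 1
p = 2; digits c_i = Σ_j d_{ij}·2^j, 0 ≤ d_{ij} < 2:
  c_1 = 1 = 1·2^0
  c_2 = 0
  c_3 = 1 = 1·2^0
  c_4 = 1 = 1·2^0
Factor λ_0 = (1, 0, 1, 1)

((1, 0, 1, 1),)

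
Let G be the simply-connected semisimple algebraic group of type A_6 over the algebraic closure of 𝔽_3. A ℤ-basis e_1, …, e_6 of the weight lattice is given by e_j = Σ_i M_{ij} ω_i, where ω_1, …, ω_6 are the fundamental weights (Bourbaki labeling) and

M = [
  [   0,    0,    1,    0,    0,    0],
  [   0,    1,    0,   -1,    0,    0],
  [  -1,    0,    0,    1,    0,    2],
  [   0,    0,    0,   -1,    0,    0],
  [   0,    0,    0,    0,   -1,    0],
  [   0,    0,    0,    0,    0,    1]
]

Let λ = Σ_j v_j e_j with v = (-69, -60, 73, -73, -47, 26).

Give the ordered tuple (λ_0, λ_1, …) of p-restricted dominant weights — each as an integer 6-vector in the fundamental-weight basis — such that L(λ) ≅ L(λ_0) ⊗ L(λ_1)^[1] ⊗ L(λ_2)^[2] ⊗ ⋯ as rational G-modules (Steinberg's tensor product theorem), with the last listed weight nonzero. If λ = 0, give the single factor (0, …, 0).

((1, 1, 0, 1, 2, 2), (0, 1, 1, 0, 0, 2), (2, 1, 2, 2, 2, 2), (2, 0, 1, 2, 1, 0))

Change of basis e → ω: c = M·v where v = (-69, -60, 73, -73, -47, 26):
  c_1 = 0*-69 + 0*-60 + 1*73 + 0*-73 + 0*-47 + 0*26 = 73
  c_2 = 0*-69 + 1*-60 + 0*73 + -1*-73 + 0*-47 + 0*26 = 13
  c_3 = -1*-69 + 0*-60 + 0*73 + 1*-73 + 0*-47 + 2*26 = 48
  c_4 = 0*-69 + 0*-60 + 0*73 + -1*-73 + 0*-47 + 0*26 = 73
  c_5 = 0*-69 + 0*-60 + 0*73 + 0*-73 + -1*-47 + 0*26 = 47
  c_6 = 0*-69 + 0*-60 + 0*73 + 0*-73 + 0*-47 + 1*26 = 26
p = 3; digits c_i = Σ_j d_{ij}·3^j, 0 ≤ d_{ij} < 3:
  c_1 = 73 = 1·3^0 + 0·3^1 + 2·3^2 + 2·3^3
  c_2 = 13 = 1·3^0 + 1·3^1 + 1·3^2
  c_3 = 48 = 0·3^0 + 1·3^1 + 2·3^2 + 1·3^3
  c_4 = 73 = 1·3^0 + 0·3^1 + 2·3^2 + 2·3^3
  c_5 = 47 = 2·3^0 + 0·3^1 + 2·3^2 + 1·3^3
  c_6 = 26 = 2·3^0 + 2·3^1 + 2·3^2
λ_0 = (1, 1, 0, 1, 2, 2)
λ_1 = (0, 1, 1, 0, 0, 2)
λ_2 = (2, 1, 2, 2, 2, 2)
λ_3 = (2, 0, 1, 2, 1, 0)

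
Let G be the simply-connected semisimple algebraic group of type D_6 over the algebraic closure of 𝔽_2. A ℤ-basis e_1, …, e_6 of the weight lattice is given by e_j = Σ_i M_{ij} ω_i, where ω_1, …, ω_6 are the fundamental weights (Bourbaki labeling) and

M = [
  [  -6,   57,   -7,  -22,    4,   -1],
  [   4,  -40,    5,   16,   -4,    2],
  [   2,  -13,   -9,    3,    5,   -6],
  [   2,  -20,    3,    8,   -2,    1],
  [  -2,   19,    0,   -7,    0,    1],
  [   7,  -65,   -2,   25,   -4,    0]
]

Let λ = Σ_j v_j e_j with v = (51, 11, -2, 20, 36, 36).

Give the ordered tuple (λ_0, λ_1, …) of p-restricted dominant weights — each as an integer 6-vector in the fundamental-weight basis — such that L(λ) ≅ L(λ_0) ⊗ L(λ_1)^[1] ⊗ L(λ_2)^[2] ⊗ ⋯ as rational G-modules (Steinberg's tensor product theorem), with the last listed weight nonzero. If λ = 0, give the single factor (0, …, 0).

Compute c_i = Σ_j M_{ij} v_j with v = (51, 11, -2, 20, 36, 36):
  c_1 = (-6)·(51) + 57·11 + (-7)·(-2) + (-22)·(20) + 4·36 + (-1)·(36) = 3
  c_2 = 4·51 + (-40)·(11) + (5)·(-2) + 16·20 + (-4)·(36) + 2·36 = 2
  c_3 = 2·51 + (-13)·(11) + (-9)·(-2) + 3·20 + 5·36 + (-6)·(36) = 1
  c_4 = 2·51 + (-20)·(11) + (3)·(-2) + 8·20 + (-2)·(36) + 1·36 = 0
  c_5 = (-2)·(51) + 19·11 + (0)·(-2) + (-7)·(20) + 0·36 + 1·36 = 3
  c_6 = 7·51 + (-65)·(11) + (-2)·(-2) + 25·20 + (-4)·(36) + 0·36 = 2
p = 2; digits c_i = Σ_j d_{ij}·2^j, 0 ≤ d_{ij} < 2:
  c_1 = 3 = 1·2^0 + 1·2^1
  c_2 = 2 = 0·2^0 + 1·2^1
  c_3 = 1 = 1·2^0
  c_4 = 0
  c_5 = 3 = 1·2^0 + 1·2^1
  c_6 = 2 = 0·2^0 + 1·2^1
Factor λ_0 = (1, 0, 1, 0, 1, 0)
Factor λ_1 = (1, 1, 0, 0, 1, 1)

((1, 0, 1, 0, 1, 0), (1, 1, 0, 0, 1, 1))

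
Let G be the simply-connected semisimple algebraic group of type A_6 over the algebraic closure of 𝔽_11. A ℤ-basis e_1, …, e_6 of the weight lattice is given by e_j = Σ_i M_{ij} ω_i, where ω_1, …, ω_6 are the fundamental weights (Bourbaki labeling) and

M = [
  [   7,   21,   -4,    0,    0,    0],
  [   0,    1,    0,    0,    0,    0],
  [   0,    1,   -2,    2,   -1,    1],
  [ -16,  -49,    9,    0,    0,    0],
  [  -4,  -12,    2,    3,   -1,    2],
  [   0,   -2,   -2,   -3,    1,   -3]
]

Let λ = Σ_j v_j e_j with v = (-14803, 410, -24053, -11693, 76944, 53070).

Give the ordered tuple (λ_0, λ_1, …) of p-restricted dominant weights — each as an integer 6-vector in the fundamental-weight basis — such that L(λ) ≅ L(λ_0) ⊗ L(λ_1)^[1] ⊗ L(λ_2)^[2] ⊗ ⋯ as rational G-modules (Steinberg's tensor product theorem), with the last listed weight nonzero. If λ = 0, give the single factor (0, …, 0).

((2, 3, 2, 6, 6, 0), (10, 4, 4, 3, 5, 9), (9, 3, 10, 2, 2, 0))

In the fundamental-weight basis, λ has coordinates c = M·v (v = (-14803, 410, -24053, -11693, 76944, 53070)):
  c_1 = (7)·(-14803) + (21)·(410) + (-4)·(-24053) + (0)·(-11693) + (0)·(76944) + (0)·(53070) = 1201
  c_2 = (0)·(-14803) + (1)·(410) + (0)·(-24053) + (0)·(-11693) + (0)·(76944) + (0)·(53070) = 410
  c_3 = (0)·(-14803) + (1)·(410) + (-2)·(-24053) + (2)·(-11693) + (-1)·(76944) + (1)·(53070) = 1256
  c_4 = (-16)·(-14803) + (-49)·(410) + (9)·(-24053) + (0)·(-11693) + (0)·(76944) + (0)·(53070) = 281
  c_5 = (-4)·(-14803) + (-12)·(410) + (2)·(-24053) + (3)·(-11693) + (-1)·(76944) + (2)·(53070) = 303
  c_6 = (0)·(-14803) + (-2)·(410) + (-2)·(-24053) + (-3)·(-11693) + (1)·(76944) + (-3)·(53070) = 99
Writing each c_i in base p = 11:
  c_1 = 1201 = 2·11^0 + 10·11^1 + 9·11^2
  c_2 = 410 = 3·11^0 + 4·11^1 + 3·11^2
  c_3 = 1256 = 2·11^0 + 4·11^1 + 10·11^2
  c_4 = 281 = 6·11^0 + 3·11^1 + 2·11^2
  c_5 = 303 = 6·11^0 + 5·11^1 + 2·11^2
  c_6 = 99 = 0·11^0 + 9·11^1
λ_0 = (2, 3, 2, 6, 6, 0)
λ_1 = (10, 4, 4, 3, 5, 9)
λ_2 = (9, 3, 10, 2, 2, 0)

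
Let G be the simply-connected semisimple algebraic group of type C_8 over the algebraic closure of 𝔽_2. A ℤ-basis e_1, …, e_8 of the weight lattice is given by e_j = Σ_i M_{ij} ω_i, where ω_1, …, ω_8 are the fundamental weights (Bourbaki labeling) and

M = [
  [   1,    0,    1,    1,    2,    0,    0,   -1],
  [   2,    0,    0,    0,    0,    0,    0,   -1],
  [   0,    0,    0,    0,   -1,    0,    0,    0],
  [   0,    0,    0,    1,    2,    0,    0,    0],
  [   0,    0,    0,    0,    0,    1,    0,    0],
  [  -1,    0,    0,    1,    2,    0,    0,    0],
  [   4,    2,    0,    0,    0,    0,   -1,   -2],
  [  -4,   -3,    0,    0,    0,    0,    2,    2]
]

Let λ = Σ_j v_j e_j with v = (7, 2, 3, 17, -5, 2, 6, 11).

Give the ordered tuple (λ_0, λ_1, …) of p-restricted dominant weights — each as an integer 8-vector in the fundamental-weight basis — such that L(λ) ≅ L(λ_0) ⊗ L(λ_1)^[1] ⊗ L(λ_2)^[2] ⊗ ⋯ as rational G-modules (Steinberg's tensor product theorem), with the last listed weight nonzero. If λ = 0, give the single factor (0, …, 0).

((0, 1, 1, 1, 0, 0, 0, 0), (1, 1, 0, 1, 1, 0, 0, 0), (1, 0, 1, 1, 0, 0, 1, 0))

In the fundamental-weight basis, λ has coordinates c = M·v (v = (7, 2, 3, 17, -5, 2, 6, 11)):
  c_1 = 1·7 + 0·2 + 1·3 + 1·17 + (2)·(-5) + 0·2 + 0·6 + (-1)·(11) = 6
  c_2 = 2·7 + 0·2 + 0·3 + 0·17 + (0)·(-5) + 0·2 + 0·6 + (-1)·(11) = 3
  c_3 = 0·7 + 0·2 + 0·3 + 0·17 + (-1)·(-5) + 0·2 + 0·6 + 0·11 = 5
  c_4 = 0·7 + 0·2 + 0·3 + 1·17 + (2)·(-5) + 0·2 + 0·6 + 0·11 = 7
  c_5 = 0·7 + 0·2 + 0·3 + 0·17 + (0)·(-5) + 1·2 + 0·6 + 0·11 = 2
  c_6 = (-1)·(7) + 0·2 + 0·3 + 1·17 + (2)·(-5) + 0·2 + 0·6 + 0·11 = 0
  c_7 = 4·7 + 2·2 + 0·3 + 0·17 + (0)·(-5) + 0·2 + (-1)·(6) + (-2)·(11) = 4
  c_8 = (-4)·(7) + (-3)·(2) + 0·3 + 0·17 + (0)·(-5) + 0·2 + 2·6 + 2·11 = 0
Expand coordinatewise in base 2:
  c_1 = 6 = 0·2^0 + 1·2^1 + 1·2^2
  c_2 = 3 = 1·2^0 + 1·2^1
  c_3 = 5 = 1·2^0 + 0·2^1 + 1·2^2
  c_4 = 7 = 1·2^0 + 1·2^1 + 1·2^2
  c_5 = 2 = 0·2^0 + 1·2^1
  c_6 = 0
  c_7 = 4 = 0·2^0 + 0·2^1 + 1·2^2
  c_8 = 0
λ_0 = (0, 1, 1, 1, 0, 0, 0, 0)
λ_1 = (1, 1, 0, 1, 1, 0, 0, 0)
λ_2 = (1, 0, 1, 1, 0, 0, 1, 0)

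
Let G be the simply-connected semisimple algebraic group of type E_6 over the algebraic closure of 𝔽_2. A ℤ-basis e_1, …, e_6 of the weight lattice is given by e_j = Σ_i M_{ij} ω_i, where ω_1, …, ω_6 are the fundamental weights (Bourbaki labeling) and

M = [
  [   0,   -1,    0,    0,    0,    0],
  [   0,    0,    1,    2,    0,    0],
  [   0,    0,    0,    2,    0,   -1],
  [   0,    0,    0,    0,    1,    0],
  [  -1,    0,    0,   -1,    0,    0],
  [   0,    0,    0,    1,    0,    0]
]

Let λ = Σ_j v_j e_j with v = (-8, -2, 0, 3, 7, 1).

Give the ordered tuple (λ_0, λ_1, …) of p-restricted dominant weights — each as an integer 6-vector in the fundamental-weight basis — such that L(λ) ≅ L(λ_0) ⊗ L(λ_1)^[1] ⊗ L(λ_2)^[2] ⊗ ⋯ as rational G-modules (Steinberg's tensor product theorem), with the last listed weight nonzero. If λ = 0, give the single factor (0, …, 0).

ω-coordinates c = M·v, v = (-8, -2, 0, 3, 7, 1):
  c_1 = 0*-8 + -1*-2 + 0*0 + 0*3 + 0*7 + 0*1 = 2
  c_2 = 0*-8 + 0*-2 + 1*0 + 2*3 + 0*7 + 0*1 = 6
  c_3 = 0*-8 + 0*-2 + 0*0 + 2*3 + 0*7 + -1*1 = 5
  c_4 = 0*-8 + 0*-2 + 0*0 + 0*3 + 1*7 + 0*1 = 7
  c_5 = -1*-8 + 0*-2 + 0*0 + -1*3 + 0*7 + 0*1 = 5
  c_6 = 0*-8 + 0*-2 + 0*0 + 1*3 + 0*7 + 0*1 = 3
Base-2 expansion of each c_i:
  c_1 = 2 = 0·2^0 + 1·2^1
  c_2 = 6 = 0·2^0 + 1·2^1 + 1·2^2
  c_3 = 5 = 1·2^0 + 0·2^1 + 1·2^2
  c_4 = 7 = 1·2^0 + 1·2^1 + 1·2^2
  c_5 = 5 = 1·2^0 + 0·2^1 + 1·2^2
  c_6 = 3 = 1·2^0 + 1·2^1
p-restricted factor λ_0 = (0, 0, 1, 1, 1, 1)
p-restricted factor λ_1 = (1, 1, 0, 1, 0, 1)
p-restricted factor λ_2 = (0, 1, 1, 1, 1, 0)

((0, 0, 1, 1, 1, 1), (1, 1, 0, 1, 0, 1), (0, 1, 1, 1, 1, 0))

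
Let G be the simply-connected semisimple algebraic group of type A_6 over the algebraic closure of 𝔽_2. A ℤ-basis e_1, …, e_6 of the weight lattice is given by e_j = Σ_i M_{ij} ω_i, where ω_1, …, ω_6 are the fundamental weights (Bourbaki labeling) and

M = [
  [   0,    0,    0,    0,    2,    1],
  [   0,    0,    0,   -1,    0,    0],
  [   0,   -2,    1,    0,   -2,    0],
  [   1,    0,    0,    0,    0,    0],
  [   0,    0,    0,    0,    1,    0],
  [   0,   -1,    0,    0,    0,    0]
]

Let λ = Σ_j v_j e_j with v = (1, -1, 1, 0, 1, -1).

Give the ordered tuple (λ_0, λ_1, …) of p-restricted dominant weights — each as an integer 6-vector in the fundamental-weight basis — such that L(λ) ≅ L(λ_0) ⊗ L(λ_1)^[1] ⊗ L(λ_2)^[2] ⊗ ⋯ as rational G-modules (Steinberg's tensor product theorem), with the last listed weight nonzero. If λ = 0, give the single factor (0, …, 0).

Compute c_i = Σ_j M_{ij} v_j with v = (1, -1, 1, 0, 1, -1):
  c_1 = (0)·(1) + (0)·(-1) + (0)·(1) + (0)·(0) + (2)·(1) + (1)·(-1) = 1
  c_2 = (0)·(1) + (0)·(-1) + (0)·(1) + (-1)·(0) + (0)·(1) + (0)·(-1) = 0
  c_3 = (0)·(1) + (-2)·(-1) + (1)·(1) + (0)·(0) + (-2)·(1) + (0)·(-1) = 1
  c_4 = (1)·(1) + (0)·(-1) + (0)·(1) + (0)·(0) + (0)·(1) + (0)·(-1) = 1
  c_5 = (0)·(1) + (0)·(-1) + (0)·(1) + (0)·(0) + (1)·(1) + (0)·(-1) = 1
  c_6 = (0)·(1) + (-1)·(-1) + (0)·(1) + (0)·(0) + (0)·(1) + (0)·(-1) = 1
Writing each c_i in base p = 2:
  c_1 = 1 = 1·2^0
  c_2 = 0
  c_3 = 1 = 1·2^0
  c_4 = 1 = 1·2^0
  c_5 = 1 = 1·2^0
  c_6 = 1 = 1·2^0
Factor λ_0 = (1, 0, 1, 1, 1, 1)

((1, 0, 1, 1, 1, 1),)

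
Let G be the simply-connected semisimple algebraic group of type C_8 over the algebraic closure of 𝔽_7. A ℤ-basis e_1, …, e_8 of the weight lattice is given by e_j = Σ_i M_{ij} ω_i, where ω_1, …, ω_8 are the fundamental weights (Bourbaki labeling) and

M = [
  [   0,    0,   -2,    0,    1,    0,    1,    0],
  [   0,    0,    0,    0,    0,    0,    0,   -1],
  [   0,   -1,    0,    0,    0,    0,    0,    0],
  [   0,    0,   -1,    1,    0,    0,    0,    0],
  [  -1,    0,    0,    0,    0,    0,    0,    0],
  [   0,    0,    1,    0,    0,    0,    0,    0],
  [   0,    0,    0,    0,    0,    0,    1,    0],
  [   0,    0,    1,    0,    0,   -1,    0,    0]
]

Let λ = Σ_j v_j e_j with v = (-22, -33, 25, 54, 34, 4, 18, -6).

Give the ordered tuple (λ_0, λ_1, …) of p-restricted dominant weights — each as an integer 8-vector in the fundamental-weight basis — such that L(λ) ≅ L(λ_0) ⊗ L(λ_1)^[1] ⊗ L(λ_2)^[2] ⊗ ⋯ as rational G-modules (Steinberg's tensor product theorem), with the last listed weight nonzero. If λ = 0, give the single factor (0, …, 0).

((2, 6, 5, 1, 1, 4, 4, 0), (0, 0, 4, 4, 3, 3, 2, 3))

In the fundamental-weight basis, λ has coordinates c = M·v (v = (-22, -33, 25, 54, 34, 4, 18, -6)):
  c_1 = (0)·(-22) + (0)·(-33) + (-2)·(25) + 0·54 + 1·34 + 0·4 + 1·18 + (0)·(-6) = 2
  c_2 = (0)·(-22) + (0)·(-33) + 0·25 + 0·54 + 0·34 + 0·4 + 0·18 + (-1)·(-6) = 6
  c_3 = (0)·(-22) + (-1)·(-33) + 0·25 + 0·54 + 0·34 + 0·4 + 0·18 + (0)·(-6) = 33
  c_4 = (0)·(-22) + (0)·(-33) + (-1)·(25) + 1·54 + 0·34 + 0·4 + 0·18 + (0)·(-6) = 29
  c_5 = (-1)·(-22) + (0)·(-33) + 0·25 + 0·54 + 0·34 + 0·4 + 0·18 + (0)·(-6) = 22
  c_6 = (0)·(-22) + (0)·(-33) + 1·25 + 0·54 + 0·34 + 0·4 + 0·18 + (0)·(-6) = 25
  c_7 = (0)·(-22) + (0)·(-33) + 0·25 + 0·54 + 0·34 + 0·4 + 1·18 + (0)·(-6) = 18
  c_8 = (0)·(-22) + (0)·(-33) + 1·25 + 0·54 + 0·34 + (-1)·(4) + 0·18 + (0)·(-6) = 21
Expand coordinatewise in base 7:
  c_1 = 2 = 2·7^0
  c_2 = 6 = 6·7^0
  c_3 = 33 = 5·7^0 + 4·7^1
  c_4 = 29 = 1·7^0 + 4·7^1
  c_5 = 22 = 1·7^0 + 3·7^1
  c_6 = 25 = 4·7^0 + 3·7^1
  c_7 = 18 = 4·7^0 + 2·7^1
  c_8 = 21 = 0·7^0 + 3·7^1
p-restricted factor λ_0 = (2, 6, 5, 1, 1, 4, 4, 0)
p-restricted factor λ_1 = (0, 0, 4, 4, 3, 3, 2, 3)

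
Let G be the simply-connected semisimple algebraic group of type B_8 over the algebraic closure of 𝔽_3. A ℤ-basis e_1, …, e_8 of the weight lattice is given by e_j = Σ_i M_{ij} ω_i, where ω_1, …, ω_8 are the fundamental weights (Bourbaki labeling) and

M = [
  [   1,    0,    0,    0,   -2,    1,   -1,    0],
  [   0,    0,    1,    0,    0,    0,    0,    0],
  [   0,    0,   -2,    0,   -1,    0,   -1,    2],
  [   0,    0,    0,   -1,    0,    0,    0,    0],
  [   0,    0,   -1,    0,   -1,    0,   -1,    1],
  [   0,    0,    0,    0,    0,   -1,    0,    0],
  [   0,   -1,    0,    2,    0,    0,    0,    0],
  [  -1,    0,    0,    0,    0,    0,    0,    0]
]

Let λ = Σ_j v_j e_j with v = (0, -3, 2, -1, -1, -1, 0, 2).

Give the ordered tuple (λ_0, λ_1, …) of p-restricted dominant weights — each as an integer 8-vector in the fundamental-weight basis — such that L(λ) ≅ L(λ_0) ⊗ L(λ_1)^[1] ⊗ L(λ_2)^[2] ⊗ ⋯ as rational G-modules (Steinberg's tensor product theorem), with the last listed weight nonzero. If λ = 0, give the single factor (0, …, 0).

Converting to the ω-basis (c_i = row i of M dotted with v = (0, -3, 2, -1, -1, -1, 0, 2)):
  c_1 = 1*0 + 0*-3 + 0*2 + 0*-1 + -2*-1 + 1*-1 + -1*0 + 0*2 = 1
  c_2 = 0*0 + 0*-3 + 1*2 + 0*-1 + 0*-1 + 0*-1 + 0*0 + 0*2 = 2
  c_3 = 0*0 + 0*-3 + -2*2 + 0*-1 + -1*-1 + 0*-1 + -1*0 + 2*2 = 1
  c_4 = 0*0 + 0*-3 + 0*2 + -1*-1 + 0*-1 + 0*-1 + 0*0 + 0*2 = 1
  c_5 = 0*0 + 0*-3 + -1*2 + 0*-1 + -1*-1 + 0*-1 + -1*0 + 1*2 = 1
  c_6 = 0*0 + 0*-3 + 0*2 + 0*-1 + 0*-1 + -1*-1 + 0*0 + 0*2 = 1
  c_7 = 0*0 + -1*-3 + 0*2 + 2*-1 + 0*-1 + 0*-1 + 0*0 + 0*2 = 1
  c_8 = -1*0 + 0*-3 + 0*2 + 0*-1 + 0*-1 + 0*-1 + 0*0 + 0*2 = 0
Expand coordinatewise in base 3:
  c_1 = 1 = 1·3^0
  c_2 = 2 = 2·3^0
  c_3 = 1 = 1·3^0
  c_4 = 1 = 1·3^0
  c_5 = 1 = 1·3^0
  c_6 = 1 = 1·3^0
  c_7 = 1 = 1·3^0
  c_8 = 0
λ_0 = (1, 2, 1, 1, 1, 1, 1, 0)

((1, 2, 1, 1, 1, 1, 1, 0),)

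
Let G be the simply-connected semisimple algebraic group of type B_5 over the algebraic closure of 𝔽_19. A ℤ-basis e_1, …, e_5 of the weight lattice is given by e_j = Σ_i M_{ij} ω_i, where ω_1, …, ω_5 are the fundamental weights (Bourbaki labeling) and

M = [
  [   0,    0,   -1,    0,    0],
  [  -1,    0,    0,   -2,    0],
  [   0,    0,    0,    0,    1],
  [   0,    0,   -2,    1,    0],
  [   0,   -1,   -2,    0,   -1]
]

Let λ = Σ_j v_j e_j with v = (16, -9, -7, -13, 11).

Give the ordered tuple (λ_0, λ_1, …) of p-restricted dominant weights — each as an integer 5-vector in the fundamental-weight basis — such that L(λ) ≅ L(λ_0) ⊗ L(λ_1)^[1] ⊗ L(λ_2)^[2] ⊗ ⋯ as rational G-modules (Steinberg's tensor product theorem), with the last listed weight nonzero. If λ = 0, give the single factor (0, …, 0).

Converting to the ω-basis (c_i = row i of M dotted with v = (16, -9, -7, -13, 11)):
  c_1 = (0)·(16) + (0)·(-9) + (-1)·(-7) + (0)·(-13) + (0)·(11) = 7
  c_2 = (-1)·(16) + (0)·(-9) + (0)·(-7) + (-2)·(-13) + (0)·(11) = 10
  c_3 = (0)·(16) + (0)·(-9) + (0)·(-7) + (0)·(-13) + (1)·(11) = 11
  c_4 = (0)·(16) + (0)·(-9) + (-2)·(-7) + (1)·(-13) + (0)·(11) = 1
  c_5 = (0)·(16) + (-1)·(-9) + (-2)·(-7) + (0)·(-13) + (-1)·(11) = 12
Writing each c_i in base p = 19:
  c_1 = 7 = 7·19^0
  c_2 = 10 = 10·19^0
  c_3 = 11 = 11·19^0
  c_4 = 1 = 1·19^0
  c_5 = 12 = 12·19^0
Factor λ_0 = (7, 10, 11, 1, 12)

((7, 10, 11, 1, 12),)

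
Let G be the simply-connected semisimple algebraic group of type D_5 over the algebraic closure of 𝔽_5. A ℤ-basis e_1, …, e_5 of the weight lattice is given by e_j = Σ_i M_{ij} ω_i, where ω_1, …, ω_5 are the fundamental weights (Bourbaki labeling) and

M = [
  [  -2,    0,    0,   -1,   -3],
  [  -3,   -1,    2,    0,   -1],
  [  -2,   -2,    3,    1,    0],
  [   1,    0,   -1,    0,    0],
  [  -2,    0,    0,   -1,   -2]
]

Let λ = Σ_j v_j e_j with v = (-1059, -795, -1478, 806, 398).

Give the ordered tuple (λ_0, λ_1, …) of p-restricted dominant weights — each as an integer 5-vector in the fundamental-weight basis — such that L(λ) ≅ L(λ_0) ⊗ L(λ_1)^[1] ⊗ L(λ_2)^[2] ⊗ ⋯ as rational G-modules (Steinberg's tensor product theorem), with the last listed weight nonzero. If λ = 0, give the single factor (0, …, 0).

Compute c_i = Σ_j M_{ij} v_j with v = (-1059, -795, -1478, 806, 398):
  c_1 = (-2)·(-1059) + (0)·(-795) + (0)·(-1478) + (-1)·(806) + (-3)·(398) = 118
  c_2 = (-3)·(-1059) + (-1)·(-795) + (2)·(-1478) + (0)·(806) + (-1)·(398) = 618
  c_3 = (-2)·(-1059) + (-2)·(-795) + (3)·(-1478) + (1)·(806) + (0)·(398) = 80
  c_4 = (1)·(-1059) + (0)·(-795) + (-1)·(-1478) + (0)·(806) + (0)·(398) = 419
  c_5 = (-2)·(-1059) + (0)·(-795) + (0)·(-1478) + (-1)·(806) + (-2)·(398) = 516
p = 5; digits c_i = Σ_j d_{ij}·5^j, 0 ≤ d_{ij} < 5:
  c_1 = 118 = 3·5^0 + 3·5^1 + 4·5^2
  c_2 = 618 = 3·5^0 + 3·5^1 + 4·5^2 + 4·5^3
  c_3 = 80 = 0·5^0 + 1·5^1 + 3·5^2
  c_4 = 419 = 4·5^0 + 3·5^1 + 1·5^2 + 3·5^3
  c_5 = 516 = 1·5^0 + 3·5^1 + 0·5^2 + 4·5^3
λ_0 = (3, 3, 0, 4, 1)
λ_1 = (3, 3, 1, 3, 3)
λ_2 = (4, 4, 3, 1, 0)
λ_3 = (0, 4, 0, 3, 4)

((3, 3, 0, 4, 1), (3, 3, 1, 3, 3), (4, 4, 3, 1, 0), (0, 4, 0, 3, 4))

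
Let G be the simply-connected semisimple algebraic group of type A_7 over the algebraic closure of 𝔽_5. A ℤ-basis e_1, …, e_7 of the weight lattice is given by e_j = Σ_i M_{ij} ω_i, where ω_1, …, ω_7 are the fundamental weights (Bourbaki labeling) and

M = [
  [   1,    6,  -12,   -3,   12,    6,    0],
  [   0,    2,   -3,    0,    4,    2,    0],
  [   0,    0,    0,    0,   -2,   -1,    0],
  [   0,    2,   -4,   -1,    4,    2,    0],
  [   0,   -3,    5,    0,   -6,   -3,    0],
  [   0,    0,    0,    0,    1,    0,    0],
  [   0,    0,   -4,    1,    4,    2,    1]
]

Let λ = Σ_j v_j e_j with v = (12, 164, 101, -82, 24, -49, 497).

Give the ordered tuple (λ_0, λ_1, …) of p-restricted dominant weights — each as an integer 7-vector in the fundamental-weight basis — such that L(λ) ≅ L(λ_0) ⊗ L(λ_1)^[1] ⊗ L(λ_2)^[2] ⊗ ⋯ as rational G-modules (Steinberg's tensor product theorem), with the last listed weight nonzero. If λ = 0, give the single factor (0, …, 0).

((4, 3, 1, 4, 1, 4, 4), (4, 4, 0, 0, 3, 4, 1))

Change of basis e → ω: c = M·v where v = (12, 164, 101, -82, 24, -49, 497):
  c_1 = 1·12 + 6·164 + (-12)·(101) + (-3)·(-82) + 12·24 + (6)·(-49) + 0·497 = 24
  c_2 = 0·12 + 2·164 + (-3)·(101) + (0)·(-82) + 4·24 + (2)·(-49) + 0·497 = 23
  c_3 = 0·12 + 0·164 + 0·101 + (0)·(-82) + (-2)·(24) + (-1)·(-49) + 0·497 = 1
  c_4 = 0·12 + 2·164 + (-4)·(101) + (-1)·(-82) + 4·24 + (2)·(-49) + 0·497 = 4
  c_5 = 0·12 + (-3)·(164) + 5·101 + (0)·(-82) + (-6)·(24) + (-3)·(-49) + 0·497 = 16
  c_6 = 0·12 + 0·164 + 0·101 + (0)·(-82) + 1·24 + (0)·(-49) + 0·497 = 24
  c_7 = 0·12 + 0·164 + (-4)·(101) + (1)·(-82) + 4·24 + (2)·(-49) + 1·497 = 9
Writing each c_i in base p = 5:
  c_1 = 24 = 4·5^0 + 4·5^1
  c_2 = 23 = 3·5^0 + 4·5^1
  c_3 = 1 = 1·5^0
  c_4 = 4 = 4·5^0
  c_5 = 16 = 1·5^0 + 3·5^1
  c_6 = 24 = 4·5^0 + 4·5^1
  c_7 = 9 = 4·5^0 + 1·5^1
Factor λ_0 = (4, 3, 1, 4, 1, 4, 4)
Factor λ_1 = (4, 4, 0, 0, 3, 4, 1)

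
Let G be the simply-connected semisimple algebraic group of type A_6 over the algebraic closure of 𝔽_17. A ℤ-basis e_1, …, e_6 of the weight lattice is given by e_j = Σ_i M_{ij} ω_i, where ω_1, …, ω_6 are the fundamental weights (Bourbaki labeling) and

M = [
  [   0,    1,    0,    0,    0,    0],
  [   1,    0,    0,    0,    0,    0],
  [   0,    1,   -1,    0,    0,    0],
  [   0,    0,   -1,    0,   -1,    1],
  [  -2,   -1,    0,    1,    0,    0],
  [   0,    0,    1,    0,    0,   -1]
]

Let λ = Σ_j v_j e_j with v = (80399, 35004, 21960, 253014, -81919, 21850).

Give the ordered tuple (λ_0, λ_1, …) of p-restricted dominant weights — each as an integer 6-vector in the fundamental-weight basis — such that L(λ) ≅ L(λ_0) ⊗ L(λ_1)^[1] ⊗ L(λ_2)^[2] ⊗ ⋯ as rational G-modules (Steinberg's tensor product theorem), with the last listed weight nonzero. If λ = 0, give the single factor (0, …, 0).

Converting to the ω-basis (c_i = row i of M dotted with v = (80399, 35004, 21960, 253014, -81919, 21850)):
  c_1 = (0)·(80399) + (1)·(35004) + (0)·(21960) + (0)·(253014) + (0)·(-81919) + (0)·(21850) = 35004
  c_2 = (1)·(80399) + (0)·(35004) + (0)·(21960) + (0)·(253014) + (0)·(-81919) + (0)·(21850) = 80399
  c_3 = (0)·(80399) + (1)·(35004) + (-1)·(21960) + (0)·(253014) + (0)·(-81919) + (0)·(21850) = 13044
  c_4 = (0)·(80399) + (0)·(35004) + (-1)·(21960) + (0)·(253014) + (-1)·(-81919) + (1)·(21850) = 81809
  c_5 = (-2)·(80399) + (-1)·(35004) + (0)·(21960) + (1)·(253014) + (0)·(-81919) + (0)·(21850) = 57212
  c_6 = (0)·(80399) + (0)·(35004) + (1)·(21960) + (0)·(253014) + (0)·(-81919) + (-1)·(21850) = 110
Writing each c_i in base p = 17:
  c_1 = 35004 = 1·17^0 + 2·17^1 + 2·17^2 + 7·17^3
  c_2 = 80399 = 6·17^0 + 3·17^1 + 6·17^2 + 16·17^3
  c_3 = 13044 = 5·17^0 + 2·17^1 + 11·17^2 + 2·17^3
  c_4 = 81809 = 5·17^0 + 1·17^1 + 11·17^2 + 16·17^3
  c_5 = 57212 = 7·17^0 + 16·17^1 + 10·17^2 + 11·17^3
  c_6 = 110 = 8·17^0 + 6·17^1
p-restricted factor λ_0 = (1, 6, 5, 5, 7, 8)
p-restricted factor λ_1 = (2, 3, 2, 1, 16, 6)
p-restricted factor λ_2 = (2, 6, 11, 11, 10, 0)
p-restricted factor λ_3 = (7, 16, 2, 16, 11, 0)

((1, 6, 5, 5, 7, 8), (2, 3, 2, 1, 16, 6), (2, 6, 11, 11, 10, 0), (7, 16, 2, 16, 11, 0))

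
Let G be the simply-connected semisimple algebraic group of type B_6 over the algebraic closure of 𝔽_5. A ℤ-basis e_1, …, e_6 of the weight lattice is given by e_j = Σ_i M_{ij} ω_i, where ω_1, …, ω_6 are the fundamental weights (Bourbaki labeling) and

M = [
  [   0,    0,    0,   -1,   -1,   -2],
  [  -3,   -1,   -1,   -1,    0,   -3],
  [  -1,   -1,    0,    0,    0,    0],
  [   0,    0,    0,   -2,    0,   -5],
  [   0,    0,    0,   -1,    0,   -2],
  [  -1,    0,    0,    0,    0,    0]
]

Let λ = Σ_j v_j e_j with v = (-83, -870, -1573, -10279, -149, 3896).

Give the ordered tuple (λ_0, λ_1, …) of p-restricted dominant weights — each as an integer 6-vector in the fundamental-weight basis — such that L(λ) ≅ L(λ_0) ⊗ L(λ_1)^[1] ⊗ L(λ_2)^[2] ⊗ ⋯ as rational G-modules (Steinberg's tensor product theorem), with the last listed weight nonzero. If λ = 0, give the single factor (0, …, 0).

((1, 3, 3, 3, 2, 3), (2, 1, 0, 0, 2, 1), (0, 1, 3, 3, 4, 3), (1, 0, 2, 3, 4, 0), (4, 2, 1, 1, 3, 0))

Compute c_i = Σ_j M_{ij} v_j with v = (-83, -870, -1573, -10279, -149, 3896):
  c_1 = 0*-83 + 0*-870 + 0*-1573 + -1*-10279 + -1*-149 + -2*3896 = 2636
  c_2 = -3*-83 + -1*-870 + -1*-1573 + -1*-10279 + 0*-149 + -3*3896 = 1283
  c_3 = -1*-83 + -1*-870 + 0*-1573 + 0*-10279 + 0*-149 + 0*3896 = 953
  c_4 = 0*-83 + 0*-870 + 0*-1573 + -2*-10279 + 0*-149 + -5*3896 = 1078
  c_5 = 0*-83 + 0*-870 + 0*-1573 + -1*-10279 + 0*-149 + -2*3896 = 2487
  c_6 = -1*-83 + 0*-870 + 0*-1573 + 0*-10279 + 0*-149 + 0*3896 = 83
Expand coordinatewise in base 5:
  c_1 = 2636 = 1·5^0 + 2·5^1 + 0·5^2 + 1·5^3 + 4·5^4
  c_2 = 1283 = 3·5^0 + 1·5^1 + 1·5^2 + 0·5^3 + 2·5^4
  c_3 = 953 = 3·5^0 + 0·5^1 + 3·5^2 + 2·5^3 + 1·5^4
  c_4 = 1078 = 3·5^0 + 0·5^1 + 3·5^2 + 3·5^3 + 1·5^4
  c_5 = 2487 = 2·5^0 + 2·5^1 + 4·5^2 + 4·5^3 + 3·5^4
  c_6 = 83 = 3·5^0 + 1·5^1 + 3·5^2
p-restricted factor λ_0 = (1, 3, 3, 3, 2, 3)
p-restricted factor λ_1 = (2, 1, 0, 0, 2, 1)
p-restricted factor λ_2 = (0, 1, 3, 3, 4, 3)
p-restricted factor λ_3 = (1, 0, 2, 3, 4, 0)
p-restricted factor λ_4 = (4, 2, 1, 1, 3, 0)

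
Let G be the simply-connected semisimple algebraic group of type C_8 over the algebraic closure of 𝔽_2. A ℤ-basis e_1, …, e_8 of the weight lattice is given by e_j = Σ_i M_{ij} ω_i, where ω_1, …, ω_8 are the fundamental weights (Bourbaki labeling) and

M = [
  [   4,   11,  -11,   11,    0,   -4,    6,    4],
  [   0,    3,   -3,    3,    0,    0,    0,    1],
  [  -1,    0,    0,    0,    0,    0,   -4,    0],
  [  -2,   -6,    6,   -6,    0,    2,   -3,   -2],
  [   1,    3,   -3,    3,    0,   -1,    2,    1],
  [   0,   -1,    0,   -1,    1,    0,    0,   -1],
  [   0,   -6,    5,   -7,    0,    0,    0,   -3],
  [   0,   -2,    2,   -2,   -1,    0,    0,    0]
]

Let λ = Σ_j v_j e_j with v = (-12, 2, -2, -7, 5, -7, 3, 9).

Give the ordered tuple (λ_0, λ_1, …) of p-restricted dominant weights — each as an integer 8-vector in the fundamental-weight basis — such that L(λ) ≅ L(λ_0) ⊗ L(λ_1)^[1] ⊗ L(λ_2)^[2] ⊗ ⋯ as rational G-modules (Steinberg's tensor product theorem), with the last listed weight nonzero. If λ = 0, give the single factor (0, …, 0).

((1, 0, 0, 1, 1, 1, 0, 1),)

In the fundamental-weight basis, λ has coordinates c = M·v (v = (-12, 2, -2, -7, 5, -7, 3, 9)):
  c_1 = (4)·(-12) + 11·2 + (-11)·(-2) + (11)·(-7) + 0·5 + (-4)·(-7) + 6·3 + 4·9 = 1
  c_2 = (0)·(-12) + 3·2 + (-3)·(-2) + (3)·(-7) + 0·5 + (0)·(-7) + 0·3 + 1·9 = 0
  c_3 = (-1)·(-12) + 0·2 + (0)·(-2) + (0)·(-7) + 0·5 + (0)·(-7) + (-4)·(3) + 0·9 = 0
  c_4 = (-2)·(-12) + (-6)·(2) + (6)·(-2) + (-6)·(-7) + 0·5 + (2)·(-7) + (-3)·(3) + (-2)·(9) = 1
  c_5 = (1)·(-12) + 3·2 + (-3)·(-2) + (3)·(-7) + 0·5 + (-1)·(-7) + 2·3 + 1·9 = 1
  c_6 = (0)·(-12) + (-1)·(2) + (0)·(-2) + (-1)·(-7) + 1·5 + (0)·(-7) + 0·3 + (-1)·(9) = 1
  c_7 = (0)·(-12) + (-6)·(2) + (5)·(-2) + (-7)·(-7) + 0·5 + (0)·(-7) + 0·3 + (-3)·(9) = 0
  c_8 = (0)·(-12) + (-2)·(2) + (2)·(-2) + (-2)·(-7) + (-1)·(5) + (0)·(-7) + 0·3 + 0·9 = 1
p = 2; digits c_i = Σ_j d_{ij}·2^j, 0 ≤ d_{ij} < 2:
  c_1 = 1 = 1·2^0
  c_2 = 0
  c_3 = 0
  c_4 = 1 = 1·2^0
  c_5 = 1 = 1·2^0
  c_6 = 1 = 1·2^0
  c_7 = 0
  c_8 = 1 = 1·2^0
p-restricted factor λ_0 = (1, 0, 0, 1, 1, 1, 0, 1)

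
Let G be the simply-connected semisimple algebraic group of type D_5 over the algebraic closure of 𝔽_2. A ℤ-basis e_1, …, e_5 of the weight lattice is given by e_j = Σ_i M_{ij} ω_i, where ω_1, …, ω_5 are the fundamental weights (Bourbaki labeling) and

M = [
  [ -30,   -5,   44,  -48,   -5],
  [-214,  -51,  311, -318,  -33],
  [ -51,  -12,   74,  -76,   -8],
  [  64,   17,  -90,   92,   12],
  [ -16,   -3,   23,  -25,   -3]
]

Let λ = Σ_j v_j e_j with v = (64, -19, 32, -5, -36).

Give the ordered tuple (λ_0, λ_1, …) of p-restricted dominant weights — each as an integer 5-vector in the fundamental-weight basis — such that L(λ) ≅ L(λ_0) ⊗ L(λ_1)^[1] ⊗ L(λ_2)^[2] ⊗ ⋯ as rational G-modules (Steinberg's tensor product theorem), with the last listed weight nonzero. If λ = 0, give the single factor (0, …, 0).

((1, 1, 0, 1, 0), (1, 1, 0, 0, 1))

Change of basis e → ω: c = M·v where v = (64, -19, 32, -5, -36):
  c_1 = -30*64 + -5*-19 + 44*32 + -48*-5 + -5*-36 = 3
  c_2 = -214*64 + -51*-19 + 311*32 + -318*-5 + -33*-36 = 3
  c_3 = -51*64 + -12*-19 + 74*32 + -76*-5 + -8*-36 = 0
  c_4 = 64*64 + 17*-19 + -90*32 + 92*-5 + 12*-36 = 1
  c_5 = -16*64 + -3*-19 + 23*32 + -25*-5 + -3*-36 = 2
Expand coordinatewise in base 2:
  c_1 = 3 = 1·2^0 + 1·2^1
  c_2 = 3 = 1·2^0 + 1·2^1
  c_3 = 0
  c_4 = 1 = 1·2^0
  c_5 = 2 = 0·2^0 + 1·2^1
p-restricted factor λ_0 = (1, 1, 0, 1, 0)
p-restricted factor λ_1 = (1, 1, 0, 0, 1)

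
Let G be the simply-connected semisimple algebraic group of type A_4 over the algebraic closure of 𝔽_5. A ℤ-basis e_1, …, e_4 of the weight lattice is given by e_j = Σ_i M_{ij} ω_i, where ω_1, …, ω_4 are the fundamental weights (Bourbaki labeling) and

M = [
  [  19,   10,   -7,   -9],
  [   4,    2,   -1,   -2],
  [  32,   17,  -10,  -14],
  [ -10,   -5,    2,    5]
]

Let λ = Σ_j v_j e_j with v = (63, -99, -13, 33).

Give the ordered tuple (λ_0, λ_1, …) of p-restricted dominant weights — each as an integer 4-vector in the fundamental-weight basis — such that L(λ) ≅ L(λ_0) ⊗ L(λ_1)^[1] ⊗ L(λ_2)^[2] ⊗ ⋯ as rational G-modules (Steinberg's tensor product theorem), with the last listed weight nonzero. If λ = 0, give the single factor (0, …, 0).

((1, 1, 1, 4),)

Compute c_i = Σ_j M_{ij} v_j with v = (63, -99, -13, 33):
  c_1 = 19·63 + (10)·(-99) + (-7)·(-13) + (-9)·(33) = 1
  c_2 = 4·63 + (2)·(-99) + (-1)·(-13) + (-2)·(33) = 1
  c_3 = 32·63 + (17)·(-99) + (-10)·(-13) + (-14)·(33) = 1
  c_4 = (-10)·(63) + (-5)·(-99) + (2)·(-13) + 5·33 = 4
p = 5; digits c_i = Σ_j d_{ij}·5^j, 0 ≤ d_{ij} < 5:
  c_1 = 1 = 1·5^0
  c_2 = 1 = 1·5^0
  c_3 = 1 = 1·5^0
  c_4 = 4 = 4·5^0
λ_0 = (1, 1, 1, 4)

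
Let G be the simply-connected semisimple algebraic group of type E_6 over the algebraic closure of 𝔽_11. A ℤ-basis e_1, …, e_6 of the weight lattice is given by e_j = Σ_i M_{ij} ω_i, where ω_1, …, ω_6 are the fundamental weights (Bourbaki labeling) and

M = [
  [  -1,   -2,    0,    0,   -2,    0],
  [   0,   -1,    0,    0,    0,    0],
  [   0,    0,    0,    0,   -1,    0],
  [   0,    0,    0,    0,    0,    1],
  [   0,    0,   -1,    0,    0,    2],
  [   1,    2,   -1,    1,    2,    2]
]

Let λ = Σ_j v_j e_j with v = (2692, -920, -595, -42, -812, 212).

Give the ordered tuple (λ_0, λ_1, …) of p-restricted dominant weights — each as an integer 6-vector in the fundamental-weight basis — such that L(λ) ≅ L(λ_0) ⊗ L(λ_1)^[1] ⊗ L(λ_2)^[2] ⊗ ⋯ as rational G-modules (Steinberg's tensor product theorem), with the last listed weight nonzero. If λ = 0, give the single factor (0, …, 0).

((2, 7, 9, 3, 7, 7), (4, 6, 7, 8, 4, 7), (6, 7, 6, 1, 8, 1))

Converting to the ω-basis (c_i = row i of M dotted with v = (2692, -920, -595, -42, -812, 212)):
  c_1 = (-1)·(2692) + (-2)·(-920) + (0)·(-595) + (0)·(-42) + (-2)·(-812) + (0)·(212) = 772
  c_2 = (0)·(2692) + (-1)·(-920) + (0)·(-595) + (0)·(-42) + (0)·(-812) + (0)·(212) = 920
  c_3 = (0)·(2692) + (0)·(-920) + (0)·(-595) + (0)·(-42) + (-1)·(-812) + (0)·(212) = 812
  c_4 = (0)·(2692) + (0)·(-920) + (0)·(-595) + (0)·(-42) + (0)·(-812) + (1)·(212) = 212
  c_5 = (0)·(2692) + (0)·(-920) + (-1)·(-595) + (0)·(-42) + (0)·(-812) + (2)·(212) = 1019
  c_6 = (1)·(2692) + (2)·(-920) + (-1)·(-595) + (1)·(-42) + (2)·(-812) + (2)·(212) = 205
Expand coordinatewise in base 11:
  c_1 = 772 = 2·11^0 + 4·11^1 + 6·11^2
  c_2 = 920 = 7·11^0 + 6·11^1 + 7·11^2
  c_3 = 812 = 9·11^0 + 7·11^1 + 6·11^2
  c_4 = 212 = 3·11^0 + 8·11^1 + 1·11^2
  c_5 = 1019 = 7·11^0 + 4·11^1 + 8·11^2
  c_6 = 205 = 7·11^0 + 7·11^1 + 1·11^2
p-restricted factor λ_0 = (2, 7, 9, 3, 7, 7)
p-restricted factor λ_1 = (4, 6, 7, 8, 4, 7)
p-restricted factor λ_2 = (6, 7, 6, 1, 8, 1)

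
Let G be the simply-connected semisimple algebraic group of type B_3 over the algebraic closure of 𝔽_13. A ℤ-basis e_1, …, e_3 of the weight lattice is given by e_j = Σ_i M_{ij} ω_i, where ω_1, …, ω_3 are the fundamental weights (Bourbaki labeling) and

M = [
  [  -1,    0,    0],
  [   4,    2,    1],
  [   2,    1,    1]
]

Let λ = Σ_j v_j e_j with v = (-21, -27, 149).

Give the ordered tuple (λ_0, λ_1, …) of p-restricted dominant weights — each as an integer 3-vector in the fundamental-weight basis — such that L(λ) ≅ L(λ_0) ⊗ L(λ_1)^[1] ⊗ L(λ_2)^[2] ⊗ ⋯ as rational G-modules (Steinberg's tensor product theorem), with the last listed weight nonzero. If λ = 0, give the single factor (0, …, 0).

((8, 11, 2), (1, 0, 6))

In the fundamental-weight basis, λ has coordinates c = M·v (v = (-21, -27, 149)):
  c_1 = (-1)·(-21) + (0)·(-27) + 0·149 = 21
  c_2 = (4)·(-21) + (2)·(-27) + 1·149 = 11
  c_3 = (2)·(-21) + (1)·(-27) + 1·149 = 80
Writing each c_i in base p = 13:
  c_1 = 21 = 8·13^0 + 1·13^1
  c_2 = 11 = 11·13^0
  c_3 = 80 = 2·13^0 + 6·13^1
λ_0 = (8, 11, 2)
λ_1 = (1, 0, 6)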